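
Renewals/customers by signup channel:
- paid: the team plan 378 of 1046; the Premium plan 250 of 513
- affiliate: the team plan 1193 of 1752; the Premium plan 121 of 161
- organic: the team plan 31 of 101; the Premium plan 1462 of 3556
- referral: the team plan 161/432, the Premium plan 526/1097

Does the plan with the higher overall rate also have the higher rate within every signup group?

Paid: the team plan 378/1046 = 36.1%, the Premium plan 250/513 = 48.7% → the Premium plan
Affiliate: the team plan 1193/1752 = 68.1%, the Premium plan 121/161 = 75.2% → the Premium plan
Organic: the team plan 31/101 = 30.7%, the Premium plan 1462/3556 = 41.1% → the Premium plan
Referral: the team plan 161/432 = 37.3%, the Premium plan 526/1097 = 47.9% → the Premium plan
Overall: the team plan 1763/3331 = 52.9%, the Premium plan 2359/5327 = 44.3% → the team plan
The Premium plan wins each signup group but the team plan wins overall — the comparison reverses. The Premium plan's customers skew toward organic, which has a lower base rate.

No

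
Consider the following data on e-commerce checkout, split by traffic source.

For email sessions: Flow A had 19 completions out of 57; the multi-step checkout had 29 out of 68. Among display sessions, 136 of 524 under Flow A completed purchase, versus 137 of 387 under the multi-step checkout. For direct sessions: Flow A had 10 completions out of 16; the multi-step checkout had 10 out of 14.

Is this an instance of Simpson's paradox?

No

Email: Flow A 19/57 = 33.3%, the multi-step checkout 29/68 = 42.6% → the multi-step checkout
Display: Flow A 136/524 = 26.0%, the multi-step checkout 137/387 = 35.4% → the multi-step checkout
Direct: Flow A 10/16 = 62.5%, the multi-step checkout 10/14 = 71.4% → the multi-step checkout
Overall: Flow A 165/597 = 27.6%, the multi-step checkout 176/469 = 37.5% → the multi-step checkout
The multi-step checkout wins overall and in every traffic group — no reversal.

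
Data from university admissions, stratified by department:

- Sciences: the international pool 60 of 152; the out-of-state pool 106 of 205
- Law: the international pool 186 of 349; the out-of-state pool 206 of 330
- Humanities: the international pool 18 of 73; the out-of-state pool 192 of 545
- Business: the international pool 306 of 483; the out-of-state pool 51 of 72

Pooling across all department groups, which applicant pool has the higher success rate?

Sciences: the international pool 60/152 = 39.5%, the out-of-state pool 106/205 = 51.7% → the out-of-state pool
Law: the international pool 186/349 = 53.3%, the out-of-state pool 206/330 = 62.4% → the out-of-state pool
Humanities: the international pool 18/73 = 24.7%, the out-of-state pool 192/545 = 35.2% → the out-of-state pool
Business: the international pool 306/483 = 63.4%, the out-of-state pool 51/72 = 70.8% → the out-of-state pool
Overall: the international pool 570/1057 = 53.9%, the out-of-state pool 555/1152 = 48.2% → the international pool
(The out-of-state pool wins every department group but the international pool wins overall — the out-of-state pool's applicants skew toward the low-rate Humanities group.)

the international pool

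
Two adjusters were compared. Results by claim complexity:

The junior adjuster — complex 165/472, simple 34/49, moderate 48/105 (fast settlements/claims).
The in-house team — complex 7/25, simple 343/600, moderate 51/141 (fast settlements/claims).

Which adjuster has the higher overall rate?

the in-house team

Complex: the junior adjuster 165/472 = 35.0%, the in-house team 7/25 = 28.0% → the junior adjuster
Simple: the junior adjuster 34/49 = 69.4%, the in-house team 343/600 = 57.2% → the junior adjuster
Moderate: the junior adjuster 48/105 = 45.7%, the in-house team 51/141 = 36.2% → the junior adjuster
Overall: the junior adjuster 247/626 = 39.5%, the in-house team 401/766 = 52.3% → the in-house team
(The junior adjuster wins every claim group but the in-house team wins overall — the junior adjuster's claims skew toward the low-rate complex group.)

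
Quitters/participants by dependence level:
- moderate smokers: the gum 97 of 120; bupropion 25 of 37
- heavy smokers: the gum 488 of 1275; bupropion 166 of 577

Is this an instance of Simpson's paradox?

Moderate smokers: the gum 97/120 = 80.8%, bupropion 25/37 = 67.6% → the gum
Heavy smokers: the gum 488/1275 = 38.3%, bupropion 166/577 = 28.8% → the gum
Overall: the gum 585/1395 = 41.9%, bupropion 191/614 = 31.1% → the gum
The gum wins overall and in every dependence group — no reversal.

No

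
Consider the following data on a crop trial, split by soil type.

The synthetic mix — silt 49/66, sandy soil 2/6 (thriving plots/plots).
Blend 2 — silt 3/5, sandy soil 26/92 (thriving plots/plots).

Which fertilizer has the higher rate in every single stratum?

the synthetic mix

Silt: the synthetic mix 49/66 = 74.2%, Blend 2 3/5 = 60.0% → the synthetic mix
Sandy soil: the synthetic mix 2/6 = 33.3%, Blend 2 26/92 = 28.3% → the synthetic mix
The synthetic mix has the higher rate in both groups.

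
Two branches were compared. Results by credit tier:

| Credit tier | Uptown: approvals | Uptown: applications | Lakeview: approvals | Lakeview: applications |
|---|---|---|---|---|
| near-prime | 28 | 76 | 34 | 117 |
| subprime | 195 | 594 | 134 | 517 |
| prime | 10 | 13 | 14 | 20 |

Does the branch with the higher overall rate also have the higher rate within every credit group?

Yes

Near-prime: Uptown 28/76 = 36.8%, Lakeview 34/117 = 29.1% → Uptown
Subprime: Uptown 195/594 = 32.8%, Lakeview 134/517 = 25.9% → Uptown
Prime: Uptown 10/13 = 76.9%, Lakeview 14/20 = 70.0% → Uptown
Overall: Uptown 233/683 = 34.1%, Lakeview 182/654 = 27.8% → Uptown
Uptown wins overall and in every credit group — no reversal.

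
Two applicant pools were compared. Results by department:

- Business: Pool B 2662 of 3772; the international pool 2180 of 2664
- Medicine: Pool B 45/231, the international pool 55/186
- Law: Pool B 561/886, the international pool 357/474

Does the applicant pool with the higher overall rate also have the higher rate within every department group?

Business: Pool B 2662/3772 = 70.6%, the international pool 2180/2664 = 81.8% → the international pool
Medicine: Pool B 45/231 = 19.5%, the international pool 55/186 = 29.6% → the international pool
Law: Pool B 561/886 = 63.3%, the international pool 357/474 = 75.3% → the international pool
Overall: Pool B 3268/4889 = 66.8%, the international pool 2592/3324 = 78.0% → the international pool
The international pool wins overall and in every department group — no reversal.

Yes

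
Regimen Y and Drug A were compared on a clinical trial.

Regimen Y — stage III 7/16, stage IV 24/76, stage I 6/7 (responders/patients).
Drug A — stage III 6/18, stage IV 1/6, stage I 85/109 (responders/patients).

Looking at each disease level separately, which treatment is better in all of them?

Stage III: Regimen Y 7/16 = 43.8%, Drug A 6/18 = 33.3% → Regimen Y
Stage IV: Regimen Y 24/76 = 31.6%, Drug A 1/6 = 16.7% → Regimen Y
Stage I: Regimen Y 6/7 = 85.7%, Drug A 85/109 = 78.0% → Regimen Y
Regimen Y has the higher rate in all 3 groups.

Regimen Y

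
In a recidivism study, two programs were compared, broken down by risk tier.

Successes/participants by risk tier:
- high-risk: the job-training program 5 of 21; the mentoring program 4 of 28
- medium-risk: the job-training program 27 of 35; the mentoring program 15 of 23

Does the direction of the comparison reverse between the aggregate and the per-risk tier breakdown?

High-risk: the job-training program 5/21 = 23.8%, the mentoring program 4/28 = 14.3% → the job-training program
Medium-risk: the job-training program 27/35 = 77.1%, the mentoring program 15/23 = 65.2% → the job-training program
Overall: the job-training program 32/56 = 57.1%, the mentoring program 19/51 = 37.3% → the job-training program
The job-training program wins overall and in every risk group — no reversal.

No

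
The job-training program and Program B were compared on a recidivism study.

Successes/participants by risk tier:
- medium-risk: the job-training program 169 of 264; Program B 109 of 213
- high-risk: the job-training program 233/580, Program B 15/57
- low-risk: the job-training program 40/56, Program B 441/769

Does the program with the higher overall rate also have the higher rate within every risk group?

Medium-risk: the job-training program 169/264 = 64.0%, Program B 109/213 = 51.2% → the job-training program
High-risk: the job-training program 233/580 = 40.2%, Program B 15/57 = 26.3% → the job-training program
Low-risk: the job-training program 40/56 = 71.4%, Program B 441/769 = 57.3% → the job-training program
Overall: the job-training program 442/900 = 49.1%, Program B 565/1039 = 54.4% → Program B
The job-training program wins each risk group but Program B wins overall — the comparison reverses. The job-training program's participants skew toward high-risk, which has a lower base rate.

No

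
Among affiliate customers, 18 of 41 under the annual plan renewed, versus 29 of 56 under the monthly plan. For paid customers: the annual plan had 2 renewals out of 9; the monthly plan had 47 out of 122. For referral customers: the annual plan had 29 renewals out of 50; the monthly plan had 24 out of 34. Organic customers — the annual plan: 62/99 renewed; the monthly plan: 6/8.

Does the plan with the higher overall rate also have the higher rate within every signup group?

Affiliate: the annual plan 18/41 = 43.9%, the monthly plan 29/56 = 51.8% → the monthly plan
Paid: the annual plan 2/9 = 22.2%, the monthly plan 47/122 = 38.5% → the monthly plan
Referral: the annual plan 29/50 = 58.0%, the monthly plan 24/34 = 70.6% → the monthly plan
Organic: the annual plan 62/99 = 62.6%, the monthly plan 6/8 = 75.0% → the monthly plan
Overall: the annual plan 111/199 = 55.8%, the monthly plan 106/220 = 48.2% → the annual plan
The monthly plan wins each signup group but the annual plan wins overall — the comparison reverses. The monthly plan's customers skew toward paid, which has a lower base rate.

No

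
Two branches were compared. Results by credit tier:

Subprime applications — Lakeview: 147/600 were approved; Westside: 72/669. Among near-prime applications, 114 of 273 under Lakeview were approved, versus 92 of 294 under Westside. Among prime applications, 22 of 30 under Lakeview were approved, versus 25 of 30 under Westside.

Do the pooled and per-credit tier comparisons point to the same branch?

No

Subprime: Lakeview 147/600 = 24.5%, Westside 72/669 = 10.8% → Lakeview
Near-prime: Lakeview 114/273 = 41.8%, Westside 92/294 = 31.3% → Lakeview
Prime: Lakeview 22/30 = 73.3%, Westside 25/30 = 83.3% → Westside
Overall: Lakeview 283/903 = 31.3%, Westside 189/993 = 19.0% → Lakeview
Neither sweeps: Lakeview wins 2 of 3 groups, Westside wins 1. Lakeview wins overall but not every group — no Simpson reversal.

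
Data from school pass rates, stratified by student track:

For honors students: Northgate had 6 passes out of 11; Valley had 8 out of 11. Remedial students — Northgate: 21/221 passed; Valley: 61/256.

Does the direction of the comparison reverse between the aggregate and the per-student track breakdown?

Honors: Northgate 6/11 = 54.5%, Valley 8/11 = 72.7% → Valley
Remedial: Northgate 21/221 = 9.5%, Valley 61/256 = 23.8% → Valley
Overall: Northgate 27/232 = 11.6%, Valley 69/267 = 25.8% → Valley
Valley wins overall and in every student group — no reversal.

No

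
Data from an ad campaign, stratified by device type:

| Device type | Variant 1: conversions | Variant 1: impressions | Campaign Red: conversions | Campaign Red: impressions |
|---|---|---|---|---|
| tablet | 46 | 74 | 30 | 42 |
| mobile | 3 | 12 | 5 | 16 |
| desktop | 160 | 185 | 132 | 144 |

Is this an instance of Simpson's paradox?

No

Tablet: Variant 1 46/74 = 62.2%, Campaign Red 30/42 = 71.4% → Campaign Red
Mobile: Variant 1 3/12 = 25.0%, Campaign Red 5/16 = 31.2% → Campaign Red
Desktop: Variant 1 160/185 = 86.5%, Campaign Red 132/144 = 91.7% → Campaign Red
Overall: Variant 1 209/271 = 77.1%, Campaign Red 167/202 = 82.7% → Campaign Red
Campaign Red wins overall and in every device group — no reversal.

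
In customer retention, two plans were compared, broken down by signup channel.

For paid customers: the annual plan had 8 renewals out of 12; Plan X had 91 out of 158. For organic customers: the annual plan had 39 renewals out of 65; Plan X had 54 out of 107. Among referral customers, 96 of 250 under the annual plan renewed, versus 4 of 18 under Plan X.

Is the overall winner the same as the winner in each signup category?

No

Paid: the annual plan 8/12 = 66.7%, Plan X 91/158 = 57.6% → the annual plan
Organic: the annual plan 39/65 = 60.0%, Plan X 54/107 = 50.5% → the annual plan
Referral: the annual plan 96/250 = 38.4%, Plan X 4/18 = 22.2% → the annual plan
Overall: the annual plan 143/327 = 43.7%, Plan X 149/283 = 52.7% → Plan X
The annual plan wins each signup group but Plan X wins overall — the comparison reverses. The annual plan's customers skew toward referral, which has a lower base rate.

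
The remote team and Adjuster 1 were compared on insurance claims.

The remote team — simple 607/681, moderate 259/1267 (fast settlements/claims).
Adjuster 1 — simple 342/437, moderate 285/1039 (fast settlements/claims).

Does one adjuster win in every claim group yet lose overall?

No

Simple: the remote team 607/681 = 89.1%, Adjuster 1 342/437 = 78.3% → the remote team
Moderate: the remote team 259/1267 = 20.4%, Adjuster 1 285/1039 = 27.4% → Adjuster 1
Overall: the remote team 866/1948 = 44.5%, Adjuster 1 627/1476 = 42.5% → the remote team
Neither sweeps: the remote team wins 1 of 2 groups, Adjuster 1 wins 1. The remote team wins overall but not every group — no Simpson reversal.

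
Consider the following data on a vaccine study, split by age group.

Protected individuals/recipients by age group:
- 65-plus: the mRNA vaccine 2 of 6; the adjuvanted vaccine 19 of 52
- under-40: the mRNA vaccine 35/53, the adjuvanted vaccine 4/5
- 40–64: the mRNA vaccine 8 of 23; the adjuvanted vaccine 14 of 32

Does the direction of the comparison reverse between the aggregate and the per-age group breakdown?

Yes

65-plus: the mRNA vaccine 2/6 = 33.3%, the adjuvanted vaccine 19/52 = 36.5% → the adjuvanted vaccine
Under-40: the mRNA vaccine 35/53 = 66.0%, the adjuvanted vaccine 4/5 = 80.0% → the adjuvanted vaccine
40–64: the mRNA vaccine 8/23 = 34.8%, the adjuvanted vaccine 14/32 = 43.8% → the adjuvanted vaccine
Overall: the mRNA vaccine 45/82 = 54.9%, the adjuvanted vaccine 37/89 = 41.6% → the mRNA vaccine
The adjuvanted vaccine wins each age group but the mRNA vaccine wins overall — the comparison reverses. The adjuvanted vaccine's recipients skew toward 65-plus, which has a lower base rate.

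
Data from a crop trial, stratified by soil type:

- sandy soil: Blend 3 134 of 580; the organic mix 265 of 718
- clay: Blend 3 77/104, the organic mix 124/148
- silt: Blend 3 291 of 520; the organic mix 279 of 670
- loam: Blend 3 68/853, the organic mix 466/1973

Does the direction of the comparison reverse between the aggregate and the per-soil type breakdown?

No

Sandy soil: Blend 3 134/580 = 23.1%, the organic mix 265/718 = 36.9% → the organic mix
Clay: Blend 3 77/104 = 74.0%, the organic mix 124/148 = 83.8% → the organic mix
Silt: Blend 3 291/520 = 56.0%, the organic mix 279/670 = 41.6% → Blend 3
Loam: Blend 3 68/853 = 8.0%, the organic mix 466/1973 = 23.6% → the organic mix
Overall: Blend 3 570/2057 = 27.7%, the organic mix 1134/3509 = 32.3% → the organic mix
Neither sweeps: Blend 3 wins 1 of 4 groups, the organic mix wins 3. The organic mix wins overall but not every group — no Simpson reversal.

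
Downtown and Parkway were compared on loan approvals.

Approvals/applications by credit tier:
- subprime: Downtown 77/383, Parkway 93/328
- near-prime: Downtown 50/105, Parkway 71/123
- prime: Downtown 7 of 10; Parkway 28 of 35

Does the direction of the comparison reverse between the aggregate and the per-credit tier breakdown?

No

Subprime: Downtown 77/383 = 20.1%, Parkway 93/328 = 28.4% → Parkway
Near-prime: Downtown 50/105 = 47.6%, Parkway 71/123 = 57.7% → Parkway
Prime: Downtown 7/10 = 70.0%, Parkway 28/35 = 80.0% → Parkway
Overall: Downtown 134/498 = 26.9%, Parkway 192/486 = 39.5% → Parkway
Parkway wins overall and in every credit group — no reversal.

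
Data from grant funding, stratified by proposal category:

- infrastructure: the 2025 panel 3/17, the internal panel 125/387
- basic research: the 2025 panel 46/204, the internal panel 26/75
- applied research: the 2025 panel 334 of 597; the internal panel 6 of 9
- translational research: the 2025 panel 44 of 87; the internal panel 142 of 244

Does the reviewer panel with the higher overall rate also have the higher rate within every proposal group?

Infrastructure: the 2025 panel 3/17 = 17.6%, the internal panel 125/387 = 32.3% → the internal panel
Basic research: the 2025 panel 46/204 = 22.5%, the internal panel 26/75 = 34.7% → the internal panel
Applied research: the 2025 panel 334/597 = 55.9%, the internal panel 6/9 = 66.7% → the internal panel
Translational research: the 2025 panel 44/87 = 50.6%, the internal panel 142/244 = 58.2% → the internal panel
Overall: the 2025 panel 427/905 = 47.2%, the internal panel 299/715 = 41.8% → the 2025 panel
The internal panel wins each proposal group but the 2025 panel wins overall — the comparison reverses. The internal panel's proposals skew toward infrastructure, which has a lower base rate.

No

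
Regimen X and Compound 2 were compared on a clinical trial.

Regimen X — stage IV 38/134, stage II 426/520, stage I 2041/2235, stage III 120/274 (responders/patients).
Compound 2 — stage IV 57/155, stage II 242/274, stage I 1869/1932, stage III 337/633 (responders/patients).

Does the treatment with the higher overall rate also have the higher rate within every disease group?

Yes

Stage IV: Regimen X 38/134 = 28.4%, Compound 2 57/155 = 36.8% → Compound 2
Stage II: Regimen X 426/520 = 81.9%, Compound 2 242/274 = 88.3% → Compound 2
Stage I: Regimen X 2041/2235 = 91.3%, Compound 2 1869/1932 = 96.7% → Compound 2
Stage III: Regimen X 120/274 = 43.8%, Compound 2 337/633 = 53.2% → Compound 2
Overall: Regimen X 2625/3163 = 83.0%, Compound 2 2505/2994 = 83.7% → Compound 2
Compound 2 wins overall and in every disease group — no reversal.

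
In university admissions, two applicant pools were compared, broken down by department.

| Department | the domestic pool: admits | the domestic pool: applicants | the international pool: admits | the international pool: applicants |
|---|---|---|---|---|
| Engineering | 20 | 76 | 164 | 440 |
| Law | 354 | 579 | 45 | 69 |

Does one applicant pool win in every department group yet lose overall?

Engineering: the domestic pool 20/76 = 26.3%, the international pool 164/440 = 37.3% → the international pool
Law: the domestic pool 354/579 = 61.1%, the international pool 45/69 = 65.2% → the international pool
Overall: the domestic pool 374/655 = 57.1%, the international pool 209/509 = 41.1% → the domestic pool
The international pool wins each department group but the domestic pool wins overall — the comparison reverses. The international pool's applicants skew toward Engineering, which has a lower base rate.

Yes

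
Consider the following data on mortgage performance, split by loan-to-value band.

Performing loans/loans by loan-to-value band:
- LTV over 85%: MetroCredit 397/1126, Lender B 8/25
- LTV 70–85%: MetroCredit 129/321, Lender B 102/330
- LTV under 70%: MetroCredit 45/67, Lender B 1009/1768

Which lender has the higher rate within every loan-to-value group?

MetroCredit

LTV over 85%: MetroCredit 397/1126 = 35.3%, Lender B 8/25 = 32.0% → MetroCredit
LTV 70–85%: MetroCredit 129/321 = 40.2%, Lender B 102/330 = 30.9% → MetroCredit
LTV under 70%: MetroCredit 45/67 = 67.2%, Lender B 1009/1768 = 57.1% → MetroCredit
MetroCredit has the higher rate in all 3 groups.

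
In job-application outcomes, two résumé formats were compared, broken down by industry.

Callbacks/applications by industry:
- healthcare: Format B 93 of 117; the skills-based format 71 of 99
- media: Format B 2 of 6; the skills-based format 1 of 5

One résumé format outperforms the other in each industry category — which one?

Format B

Healthcare: Format B 93/117 = 79.5%, the skills-based format 71/99 = 71.7% → Format B
Media: Format B 2/6 = 33.3%, the skills-based format 1/5 = 20.0% → Format B
Format B has the higher rate in both groups.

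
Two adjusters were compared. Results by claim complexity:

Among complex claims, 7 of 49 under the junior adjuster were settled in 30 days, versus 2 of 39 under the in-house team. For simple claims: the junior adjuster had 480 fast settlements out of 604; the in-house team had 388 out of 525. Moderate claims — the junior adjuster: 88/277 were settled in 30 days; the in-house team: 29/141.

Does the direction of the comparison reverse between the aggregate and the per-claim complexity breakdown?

No

Complex: the junior adjuster 7/49 = 14.3%, the in-house team 2/39 = 5.1% → the junior adjuster
Simple: the junior adjuster 480/604 = 79.5%, the in-house team 388/525 = 73.9% → the junior adjuster
Moderate: the junior adjuster 88/277 = 31.8%, the in-house team 29/141 = 20.6% → the junior adjuster
Overall: the junior adjuster 575/930 = 61.8%, the in-house team 419/705 = 59.4% → the junior adjuster
The junior adjuster wins overall and in every claim group — no reversal.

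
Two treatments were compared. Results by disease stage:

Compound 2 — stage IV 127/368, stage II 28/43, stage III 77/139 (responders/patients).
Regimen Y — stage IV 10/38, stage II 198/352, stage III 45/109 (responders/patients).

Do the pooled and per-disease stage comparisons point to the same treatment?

Stage IV: Compound 2 127/368 = 34.5%, Regimen Y 10/38 = 26.3% → Compound 2
Stage II: Compound 2 28/43 = 65.1%, Regimen Y 198/352 = 56.2% → Compound 2
Stage III: Compound 2 77/139 = 55.4%, Regimen Y 45/109 = 41.3% → Compound 2
Overall: Compound 2 232/550 = 42.2%, Regimen Y 253/499 = 50.7% → Regimen Y
Compound 2 wins each disease group but Regimen Y wins overall — the comparison reverses. Compound 2's patients skew toward stage IV, which has a lower base rate.

No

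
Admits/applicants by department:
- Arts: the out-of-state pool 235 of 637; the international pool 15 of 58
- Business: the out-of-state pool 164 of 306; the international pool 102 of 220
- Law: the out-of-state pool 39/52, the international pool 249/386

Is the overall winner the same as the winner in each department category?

Arts: the out-of-state pool 235/637 = 36.9%, the international pool 15/58 = 25.9% → the out-of-state pool
Business: the out-of-state pool 164/306 = 53.6%, the international pool 102/220 = 46.4% → the out-of-state pool
Law: the out-of-state pool 39/52 = 75.0%, the international pool 249/386 = 64.5% → the out-of-state pool
Overall: the out-of-state pool 438/995 = 44.0%, the international pool 366/664 = 55.1% → the international pool
The out-of-state pool wins each department group but the international pool wins overall — the comparison reverses. The out-of-state pool's applicants skew toward Arts, which has a lower base rate.

No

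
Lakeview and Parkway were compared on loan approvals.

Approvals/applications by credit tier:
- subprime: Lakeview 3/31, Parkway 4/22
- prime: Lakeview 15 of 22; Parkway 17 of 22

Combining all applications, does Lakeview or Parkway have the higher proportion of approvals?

Parkway

Subprime: Lakeview 3/31 = 9.7%, Parkway 4/22 = 18.2% → Parkway
Prime: Lakeview 15/22 = 68.2%, Parkway 17/22 = 77.3% → Parkway
Overall: Lakeview 18/53 = 34.0%, Parkway 21/44 = 47.7% → Parkway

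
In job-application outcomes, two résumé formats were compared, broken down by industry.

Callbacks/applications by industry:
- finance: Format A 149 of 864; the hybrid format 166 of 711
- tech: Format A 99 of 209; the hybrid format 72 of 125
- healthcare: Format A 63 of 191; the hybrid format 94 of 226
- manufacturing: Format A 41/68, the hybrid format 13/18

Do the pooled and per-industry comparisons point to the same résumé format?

Finance: Format A 149/864 = 17.2%, the hybrid format 166/711 = 23.3% → the hybrid format
Tech: Format A 99/209 = 47.4%, the hybrid format 72/125 = 57.6% → the hybrid format
Healthcare: Format A 63/191 = 33.0%, the hybrid format 94/226 = 41.6% → the hybrid format
Manufacturing: Format A 41/68 = 60.3%, the hybrid format 13/18 = 72.2% → the hybrid format
Overall: Format A 352/1332 = 26.4%, the hybrid format 345/1080 = 31.9% → the hybrid format
The hybrid format wins overall and in every industry group — no reversal.

Yes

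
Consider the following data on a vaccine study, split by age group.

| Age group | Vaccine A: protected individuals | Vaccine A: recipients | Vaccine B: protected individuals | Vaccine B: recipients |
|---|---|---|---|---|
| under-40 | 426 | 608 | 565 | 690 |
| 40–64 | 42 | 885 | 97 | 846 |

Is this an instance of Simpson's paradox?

No

Under-40: Vaccine A 426/608 = 70.1%, Vaccine B 565/690 = 81.9% → Vaccine B
40–64: Vaccine A 42/885 = 4.7%, Vaccine B 97/846 = 11.5% → Vaccine B
Overall: Vaccine A 468/1493 = 31.3%, Vaccine B 662/1536 = 43.1% → Vaccine B
Vaccine B wins overall and in every age group — no reversal.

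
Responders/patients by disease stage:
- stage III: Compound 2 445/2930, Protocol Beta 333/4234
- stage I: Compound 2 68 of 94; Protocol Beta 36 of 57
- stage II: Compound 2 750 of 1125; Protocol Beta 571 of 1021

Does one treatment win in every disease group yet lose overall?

No

Stage III: Compound 2 445/2930 = 15.2%, Protocol Beta 333/4234 = 7.9% → Compound 2
Stage I: Compound 2 68/94 = 72.3%, Protocol Beta 36/57 = 63.2% → Compound 2
Stage II: Compound 2 750/1125 = 66.7%, Protocol Beta 571/1021 = 55.9% → Compound 2
Overall: Compound 2 1263/4149 = 30.4%, Protocol Beta 940/5312 = 17.7% → Compound 2
Compound 2 wins overall and in every disease group — no reversal.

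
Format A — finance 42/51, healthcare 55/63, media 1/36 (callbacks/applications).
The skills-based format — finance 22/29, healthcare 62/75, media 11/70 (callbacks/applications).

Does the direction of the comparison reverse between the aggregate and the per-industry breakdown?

Finance: Format A 42/51 = 82.4%, the skills-based format 22/29 = 75.9% → Format A
Healthcare: Format A 55/63 = 87.3%, the skills-based format 62/75 = 82.7% → Format A
Media: Format A 1/36 = 2.8%, the skills-based format 11/70 = 15.7% → the skills-based format
Overall: Format A 98/150 = 65.3%, the skills-based format 95/174 = 54.6% → Format A
Neither sweeps: Format A wins 2 of 3 groups, the skills-based format wins 1. Format A wins overall but not every group — no Simpson reversal.

No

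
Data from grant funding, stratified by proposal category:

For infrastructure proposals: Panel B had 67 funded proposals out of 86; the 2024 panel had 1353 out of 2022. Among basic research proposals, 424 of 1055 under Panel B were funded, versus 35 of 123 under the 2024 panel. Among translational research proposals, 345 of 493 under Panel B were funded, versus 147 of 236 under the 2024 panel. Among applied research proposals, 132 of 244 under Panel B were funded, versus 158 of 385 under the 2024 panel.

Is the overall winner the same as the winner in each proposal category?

No

Infrastructure: Panel B 67/86 = 77.9%, the 2024 panel 1353/2022 = 66.9% → Panel B
Basic research: Panel B 424/1055 = 40.2%, the 2024 panel 35/123 = 28.5% → Panel B
Translational research: Panel B 345/493 = 70.0%, the 2024 panel 147/236 = 62.3% → Panel B
Applied research: Panel B 132/244 = 54.1%, the 2024 panel 158/385 = 41.0% → Panel B
Overall: Panel B 968/1878 = 51.5%, the 2024 panel 1693/2766 = 61.2% → the 2024 panel
Panel B wins each proposal group but the 2024 panel wins overall — the comparison reverses. Panel B's proposals skew toward basic research, which has a lower base rate.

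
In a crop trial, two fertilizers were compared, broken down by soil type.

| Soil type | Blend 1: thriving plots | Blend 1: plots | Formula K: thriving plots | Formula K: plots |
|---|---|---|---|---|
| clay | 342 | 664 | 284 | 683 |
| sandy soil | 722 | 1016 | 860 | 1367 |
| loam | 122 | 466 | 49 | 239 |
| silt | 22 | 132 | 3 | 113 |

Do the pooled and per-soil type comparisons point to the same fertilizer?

Yes

Clay: Blend 1 342/664 = 51.5%, Formula K 284/683 = 41.6% → Blend 1
Sandy soil: Blend 1 722/1016 = 71.1%, Formula K 860/1367 = 62.9% → Blend 1
Loam: Blend 1 122/466 = 26.2%, Formula K 49/239 = 20.5% → Blend 1
Silt: Blend 1 22/132 = 16.7%, Formula K 3/113 = 2.7% → Blend 1
Overall: Blend 1 1208/2278 = 53.0%, Formula K 1196/2402 = 49.8% → Blend 1
Blend 1 wins overall and in every soil group — no reversal.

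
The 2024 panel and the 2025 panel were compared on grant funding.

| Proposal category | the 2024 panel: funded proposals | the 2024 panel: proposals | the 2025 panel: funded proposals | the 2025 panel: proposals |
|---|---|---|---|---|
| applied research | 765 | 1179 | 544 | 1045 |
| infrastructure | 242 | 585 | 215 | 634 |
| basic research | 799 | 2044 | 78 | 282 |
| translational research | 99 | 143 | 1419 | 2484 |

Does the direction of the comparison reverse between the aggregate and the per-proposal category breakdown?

Yes

Applied research: the 2024 panel 765/1179 = 64.9%, the 2025 panel 544/1045 = 52.1% → the 2024 panel
Infrastructure: the 2024 panel 242/585 = 41.4%, the 2025 panel 215/634 = 33.9% → the 2024 panel
Basic research: the 2024 panel 799/2044 = 39.1%, the 2025 panel 78/282 = 27.7% → the 2024 panel
Translational research: the 2024 panel 99/143 = 69.2%, the 2025 panel 1419/2484 = 57.1% → the 2024 panel
Overall: the 2024 panel 1905/3951 = 48.2%, the 2025 panel 2256/4445 = 50.8% → the 2025 panel
The 2024 panel wins each proposal group but the 2025 panel wins overall — the comparison reverses. The 2024 panel's proposals skew toward basic research, which has a lower base rate.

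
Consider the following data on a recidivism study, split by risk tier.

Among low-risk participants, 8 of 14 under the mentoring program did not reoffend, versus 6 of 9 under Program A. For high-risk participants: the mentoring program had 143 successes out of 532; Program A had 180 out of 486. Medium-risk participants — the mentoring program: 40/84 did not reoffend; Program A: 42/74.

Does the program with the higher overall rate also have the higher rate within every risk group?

Low-risk: the mentoring program 8/14 = 57.1%, Program A 6/9 = 66.7% → Program A
High-risk: the mentoring program 143/532 = 26.9%, Program A 180/486 = 37.0% → Program A
Medium-risk: the mentoring program 40/84 = 47.6%, Program A 42/74 = 56.8% → Program A
Overall: the mentoring program 191/630 = 30.3%, Program A 228/569 = 40.1% → Program A
Program A wins overall and in every risk group — no reversal.

Yes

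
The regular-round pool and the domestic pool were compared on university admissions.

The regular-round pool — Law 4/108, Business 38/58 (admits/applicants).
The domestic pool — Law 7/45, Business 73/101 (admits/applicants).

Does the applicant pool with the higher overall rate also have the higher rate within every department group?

Yes

Law: the regular-round pool 4/108 = 3.7%, the domestic pool 7/45 = 15.6% → the domestic pool
Business: the regular-round pool 38/58 = 65.5%, the domestic pool 73/101 = 72.3% → the domestic pool
Overall: the regular-round pool 42/166 = 25.3%, the domestic pool 80/146 = 54.8% → the domestic pool
The domestic pool wins overall and in every department group — no reversal.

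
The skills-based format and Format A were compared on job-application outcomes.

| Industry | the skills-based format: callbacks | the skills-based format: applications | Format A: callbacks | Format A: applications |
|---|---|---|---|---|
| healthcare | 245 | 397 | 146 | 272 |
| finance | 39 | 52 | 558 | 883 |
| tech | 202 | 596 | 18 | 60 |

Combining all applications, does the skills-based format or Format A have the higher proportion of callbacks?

Format A

Healthcare: the skills-based format 245/397 = 61.7%, Format A 146/272 = 53.7% → the skills-based format
Finance: the skills-based format 39/52 = 75.0%, Format A 558/883 = 63.2% → the skills-based format
Tech: the skills-based format 202/596 = 33.9%, Format A 18/60 = 30.0% → the skills-based format
Overall: the skills-based format 486/1045 = 46.5%, Format A 722/1215 = 59.4% → Format A
(The skills-based format wins every industry group but Format A wins overall — the skills-based format's applications skew toward the low-rate tech group.)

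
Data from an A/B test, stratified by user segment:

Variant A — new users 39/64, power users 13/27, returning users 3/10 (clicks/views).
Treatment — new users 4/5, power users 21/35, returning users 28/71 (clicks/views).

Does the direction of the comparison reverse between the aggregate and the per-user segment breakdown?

Yes

New users: Variant A 39/64 = 60.9%, Treatment 4/5 = 80.0% → Treatment
Power users: Variant A 13/27 = 48.1%, Treatment 21/35 = 60.0% → Treatment
Returning users: Variant A 3/10 = 30.0%, Treatment 28/71 = 39.4% → Treatment
Overall: Variant A 55/101 = 54.5%, Treatment 53/111 = 47.7% → Variant A
Treatment wins each user group but Variant A wins overall — the comparison reverses. Treatment's views skew toward returning users, which has a lower base rate.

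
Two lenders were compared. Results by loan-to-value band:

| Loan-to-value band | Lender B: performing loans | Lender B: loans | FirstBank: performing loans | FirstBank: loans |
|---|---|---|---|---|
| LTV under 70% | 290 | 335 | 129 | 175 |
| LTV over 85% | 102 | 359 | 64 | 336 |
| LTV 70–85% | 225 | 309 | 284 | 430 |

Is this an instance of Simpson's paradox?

No

LTV under 70%: Lender B 290/335 = 86.6%, FirstBank 129/175 = 73.7% → Lender B
LTV over 85%: Lender B 102/359 = 28.4%, FirstBank 64/336 = 19.0% → Lender B
LTV 70–85%: Lender B 225/309 = 72.8%, FirstBank 284/430 = 66.0% → Lender B
Overall: Lender B 617/1003 = 61.5%, FirstBank 477/941 = 50.7% → Lender B
Lender B wins overall and in every loan-to-value group — no reversal.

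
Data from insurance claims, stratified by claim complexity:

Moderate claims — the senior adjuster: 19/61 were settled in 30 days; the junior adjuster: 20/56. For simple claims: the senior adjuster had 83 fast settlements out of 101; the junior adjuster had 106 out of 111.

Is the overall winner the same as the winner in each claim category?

Yes

Moderate: the senior adjuster 19/61 = 31.1%, the junior adjuster 20/56 = 35.7% → the junior adjuster
Simple: the senior adjuster 83/101 = 82.2%, the junior adjuster 106/111 = 95.5% → the junior adjuster
Overall: the senior adjuster 102/162 = 63.0%, the junior adjuster 126/167 = 75.4% → the junior adjuster
The junior adjuster wins overall and in every claim group — no reversal.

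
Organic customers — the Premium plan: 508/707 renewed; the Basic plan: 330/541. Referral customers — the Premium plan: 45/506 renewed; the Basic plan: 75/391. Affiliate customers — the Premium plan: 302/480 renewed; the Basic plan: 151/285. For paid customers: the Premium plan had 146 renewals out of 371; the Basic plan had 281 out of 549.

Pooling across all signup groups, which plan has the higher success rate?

Organic: the Premium plan 508/707 = 71.9%, the Basic plan 330/541 = 61.0% → the Premium plan
Referral: the Premium plan 45/506 = 8.9%, the Basic plan 75/391 = 19.2% → the Basic plan
Affiliate: the Premium plan 302/480 = 62.9%, the Basic plan 151/285 = 53.0% → the Premium plan
Paid: the Premium plan 146/371 = 39.4%, the Basic plan 281/549 = 51.2% → the Basic plan
Overall: the Premium plan 1001/2064 = 48.5%, the Basic plan 837/1766 = 47.4% → the Premium plan
(Neither sweeps every signup group, but the Premium plan has the higher pooled rate.)

the Premium plan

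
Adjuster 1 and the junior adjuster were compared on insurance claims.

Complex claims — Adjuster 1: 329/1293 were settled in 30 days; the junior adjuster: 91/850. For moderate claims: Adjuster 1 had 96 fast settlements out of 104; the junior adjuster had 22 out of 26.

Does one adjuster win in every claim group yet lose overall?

No

Complex: Adjuster 1 329/1293 = 25.4%, the junior adjuster 91/850 = 10.7% → Adjuster 1
Moderate: Adjuster 1 96/104 = 92.3%, the junior adjuster 22/26 = 84.6% → Adjuster 1
Overall: Adjuster 1 425/1397 = 30.4%, the junior adjuster 113/876 = 12.9% → Adjuster 1
Adjuster 1 wins overall and in every claim group — no reversal.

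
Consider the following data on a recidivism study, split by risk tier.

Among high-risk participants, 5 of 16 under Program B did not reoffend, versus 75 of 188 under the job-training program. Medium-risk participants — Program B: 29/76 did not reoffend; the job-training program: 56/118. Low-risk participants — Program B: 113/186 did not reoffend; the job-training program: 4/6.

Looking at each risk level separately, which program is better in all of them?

High-risk: Program B 5/16 = 31.2%, the job-training program 75/188 = 39.9% → the job-training program
Medium-risk: Program B 29/76 = 38.2%, the job-training program 56/118 = 47.5% → the job-training program
Low-risk: Program B 113/186 = 60.8%, the job-training program 4/6 = 66.7% → the job-training program
The job-training program has the higher rate in all 3 groups.

the job-training program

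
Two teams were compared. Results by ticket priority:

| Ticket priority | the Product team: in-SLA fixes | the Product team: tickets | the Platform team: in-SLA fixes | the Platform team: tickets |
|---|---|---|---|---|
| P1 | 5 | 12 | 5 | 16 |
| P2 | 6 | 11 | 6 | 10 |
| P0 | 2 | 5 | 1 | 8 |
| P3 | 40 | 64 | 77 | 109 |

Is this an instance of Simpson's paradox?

P1: the Product team 5/12 = 41.7%, the Platform team 5/16 = 31.2% → the Product team
P2: the Product team 6/11 = 54.5%, the Platform team 6/10 = 60.0% → the Platform team
P0: the Product team 2/5 = 40.0%, the Platform team 1/8 = 12.5% → the Product team
P3: the Product team 40/64 = 62.5%, the Platform team 77/109 = 70.6% → the Platform team
Overall: the Product team 53/92 = 57.6%, the Platform team 89/143 = 62.2% → the Platform team
Neither sweeps: the Product team wins 2 of 4 groups, the Platform team wins 2. The Platform team wins overall but not every group — no Simpson reversal.

No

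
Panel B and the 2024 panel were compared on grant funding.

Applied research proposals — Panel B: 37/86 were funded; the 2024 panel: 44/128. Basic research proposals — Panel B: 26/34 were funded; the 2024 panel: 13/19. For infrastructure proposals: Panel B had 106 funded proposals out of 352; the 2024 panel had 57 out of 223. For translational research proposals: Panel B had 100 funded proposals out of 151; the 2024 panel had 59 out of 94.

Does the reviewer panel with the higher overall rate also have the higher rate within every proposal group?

Applied research: Panel B 37/86 = 43.0%, the 2024 panel 44/128 = 34.4% → Panel B
Basic research: Panel B 26/34 = 76.5%, the 2024 panel 13/19 = 68.4% → Panel B
Infrastructure: Panel B 106/352 = 30.1%, the 2024 panel 57/223 = 25.6% → Panel B
Translational research: Panel B 100/151 = 66.2%, the 2024 panel 59/94 = 62.8% → Panel B
Overall: Panel B 269/623 = 43.2%, the 2024 panel 173/464 = 37.3% → Panel B
Panel B wins overall and in every proposal group — no reversal.

Yes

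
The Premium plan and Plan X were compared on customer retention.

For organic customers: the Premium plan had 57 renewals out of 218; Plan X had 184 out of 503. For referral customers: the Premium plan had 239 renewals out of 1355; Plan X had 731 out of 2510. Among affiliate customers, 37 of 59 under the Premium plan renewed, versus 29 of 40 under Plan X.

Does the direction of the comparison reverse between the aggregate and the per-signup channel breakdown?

No

Organic: the Premium plan 57/218 = 26.1%, Plan X 184/503 = 36.6% → Plan X
Referral: the Premium plan 239/1355 = 17.6%, Plan X 731/2510 = 29.1% → Plan X
Affiliate: the Premium plan 37/59 = 62.7%, Plan X 29/40 = 72.5% → Plan X
Overall: the Premium plan 333/1632 = 20.4%, Plan X 944/3053 = 30.9% → Plan X
Plan X wins overall and in every signup group — no reversal.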